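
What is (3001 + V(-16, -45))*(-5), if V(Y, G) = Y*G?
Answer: -18605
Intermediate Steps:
V(Y, G) = G*Y
(3001 + V(-16, -45))*(-5) = (3001 - 45*(-16))*(-5) = (3001 + 720)*(-5) = 3721*(-5) = -18605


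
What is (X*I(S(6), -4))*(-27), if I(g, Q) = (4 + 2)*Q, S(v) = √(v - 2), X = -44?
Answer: -28512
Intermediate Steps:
S(v) = √(-2 + v)
I(g, Q) = 6*Q
(X*I(S(6), -4))*(-27) = -264*(-4)*(-27) = -44*(-24)*(-27) = 1056*(-27) = -28512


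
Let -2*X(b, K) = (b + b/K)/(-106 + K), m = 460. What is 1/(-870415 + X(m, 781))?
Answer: -105435/91772241497 ≈ -1.1489e-6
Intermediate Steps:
X(b, K) = -(b + b/K)/(2*(-106 + K))
1/(-870415 + X(m, 781)) = 1/(-870415 - 1/2*460*(1 + 781)/(781*(-106 + 781))) = 1/(-870415 - 1/2*460*1/781*782/675) = 1/(-870415 - 1/2*460*1/781*1/675*782) = 1/(-870415 - 35972/105435) = 1/(-91772241497/105435) = -105435/91772241497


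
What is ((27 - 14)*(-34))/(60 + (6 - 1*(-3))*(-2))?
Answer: -221/21 ≈ -10.524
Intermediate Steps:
((27 - 14)*(-34))/(60 + (6 - 1*(-3))*(-2)) = (13*(-34))/(60 + (6 + 3)*(-2)) = -442/(60 + 9*(-2)) = -442/(60 - 18) = -442/42 = -442*1/42 = -221/21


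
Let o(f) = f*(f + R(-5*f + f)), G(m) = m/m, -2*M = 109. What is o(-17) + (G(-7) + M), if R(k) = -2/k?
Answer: 236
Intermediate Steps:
M = -109/2 (M = -½*109 = -109/2 ≈ -54.500)
G(m) = 1
o(f) = f*(f + 1/(2*f)) (o(f) = f*(f - 2/(-5*f + f)) = f*(f - 2*(-1/(4*f))) = f*(f - (-1)/(2*f)) = f*(f + 1/(2*f)))
o(-17) + (G(-7) + M) = (½ + (-17)²) + (1 - 109/2) = (½ + 289) - 107/2 = 579/2 - 107/2 = 236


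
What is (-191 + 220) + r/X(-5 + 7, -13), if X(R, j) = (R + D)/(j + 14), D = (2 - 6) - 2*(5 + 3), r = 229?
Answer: 293/18 ≈ 16.278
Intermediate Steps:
D = -20 (D = -4 - 2*8 = -4 - 16 = -20)
X(R, j) = (-20 + R)/(14 + j) (X(R, j) = (R - 20)/(j + 14) = (-20 + R)/(14 + j))
(-191 + 220) + r/X(-5 + 7, -13) = (-191 + 220) + 229/(((-20 + (-5 + 7))/(14 - 13))) = 29 + 229/(((-20 + 2)/1)) = 29 + 229/((1*(-18))) = 29 + 229/(-18) = 29 + 229*(-1/18) = 29 - 229/18 = 293/18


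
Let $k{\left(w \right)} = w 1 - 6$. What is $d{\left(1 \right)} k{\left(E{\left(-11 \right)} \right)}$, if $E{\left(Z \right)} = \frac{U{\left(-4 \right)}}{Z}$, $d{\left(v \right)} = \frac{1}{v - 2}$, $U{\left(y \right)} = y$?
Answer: $\frac{62}{11} \approx 5.6364$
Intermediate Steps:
$d{\left(v \right)} = \frac{1}{-2 + v}$
$E{\left(Z \right)} = - \frac{4}{Z}$
$k{\left(w \right)} = -6 + w$ ($k{\left(w \right)} = w - 6 = -6 + w$)
$d{\left(1 \right)} k{\left(E{\left(-11 \right)} \right)} = \frac{-6 - \frac{4}{-11}}{-2 + 1} = \frac{-6 - - \frac{4}{11}}{-1} = - (-6 + \frac{4}{11}) = \left(-1\right) \left(- \frac{62}{11}\right) = \frac{62}{11}$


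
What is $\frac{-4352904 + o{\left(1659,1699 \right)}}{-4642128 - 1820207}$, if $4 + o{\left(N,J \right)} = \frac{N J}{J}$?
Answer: $\frac{4351249}{6462335} \approx 0.67332$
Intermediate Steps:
$o{\left(N,J \right)} = -4 + N$ ($o{\left(N,J \right)} = -4 + \frac{N J}{J} = -4 + \frac{J N}{J} = -4 + N$)
$\frac{-4352904 + o{\left(1659,1699 \right)}}{-4642128 - 1820207} = \frac{-4352904 + \left(-4 + 1659\right)}{-4642128 - 1820207} = \frac{-4352904 + 1655}{-6462335} = \left(-4351249\right) \left(- \frac{1}{6462335}\right) = \frac{4351249}{6462335}$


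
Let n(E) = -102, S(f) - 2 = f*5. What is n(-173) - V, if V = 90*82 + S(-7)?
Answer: -7449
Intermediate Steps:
S(f) = 2 + 5*f (S(f) = 2 + f*5 = 2 + 5*f)
V = 7347 (V = 90*82 + (2 + 5*(-7)) = 7380 + (2 - 35) = 7380 - 33 = 7347)
n(-173) - V = -102 - 1*7347 = -102 - 7347 = -7449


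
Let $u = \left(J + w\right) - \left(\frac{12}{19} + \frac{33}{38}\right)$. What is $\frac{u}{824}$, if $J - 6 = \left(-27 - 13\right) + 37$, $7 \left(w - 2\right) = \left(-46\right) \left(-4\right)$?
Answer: $\frac{417}{11536} \approx 0.036148$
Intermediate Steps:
$w = \frac{198}{7}$ ($w = 2 + \frac{\left(-46\right) \left(-4\right)}{7} = 2 + \frac{1}{7} \cdot 184 = 2 + \frac{184}{7} = \frac{198}{7} \approx 28.286$)
$J = 3$ ($J = 6 + \left(\left(-27 - 13\right) + 37\right) = 6 + \left(-40 + 37\right) = 6 - 3 = 3$)
$u = \frac{417}{14}$ ($u = \left(3 + \frac{198}{7}\right) - \left(\frac{12}{19} + \frac{33}{38}\right) = \frac{219}{7} - \frac{3}{2} = \frac{417}{14} \approx 29.786$)
$\frac{u}{824} = \frac{417}{14 \cdot 824} = \frac{417}{14} \cdot \frac{1}{824} = \frac{417}{11536}$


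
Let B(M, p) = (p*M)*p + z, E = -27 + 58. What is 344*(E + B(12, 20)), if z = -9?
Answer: 1658768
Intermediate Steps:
E = 31
B(M, p) = -9 + M*p² (B(M, p) = (p*M)*p - 9 = (M*p)*p - 9 = M*p² - 9 = -9 + M*p²)
344*(E + B(12, 20)) = 344*(31 + (-9 + 12*20²)) = 344*(31 + (-9 + 12*400)) = 344*(31 + (-9 + 4800)) = 344*(31 + 4791) = 344*4822 = 1658768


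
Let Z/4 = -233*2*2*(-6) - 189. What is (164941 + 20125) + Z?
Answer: 206678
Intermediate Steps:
Z = 21612 (Z = 4*(-233*2*2*(-6) - 189) = 4*(-932*(-6) - 189) = 4*(-233*(-24) - 189) = 4*(5592 - 189) = 4*5403 = 21612)
(164941 + 20125) + Z = (164941 + 20125) + 21612 = 185066 + 21612 = 206678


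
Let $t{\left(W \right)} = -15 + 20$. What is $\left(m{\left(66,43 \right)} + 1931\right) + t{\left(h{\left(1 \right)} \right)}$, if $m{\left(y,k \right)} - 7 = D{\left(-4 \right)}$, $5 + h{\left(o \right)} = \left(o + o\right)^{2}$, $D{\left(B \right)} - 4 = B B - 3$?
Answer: $1960$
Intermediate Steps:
$D{\left(B \right)} = 1 + B^{2}$ ($D{\left(B \right)} = 4 + \left(B B - 3\right) = 4 + \left(B^{2} - 3\right) = 4 + \left(-3 + B^{2}\right) = 1 + B^{2}$)
$h{\left(o \right)} = -5 + 4 o^{2}$ ($h{\left(o \right)} = -5 + \left(o + o\right)^{2} = -5 + \left(2 o\right)^{2} = -5 + 4 o^{2}$)
$t{\left(W \right)} = 5$
$m{\left(y,k \right)} = 24$ ($m{\left(y,k \right)} = 7 + \left(1 + \left(-4\right)^{2}\right) = 7 + \left(1 + 16\right) = 7 + 17 = 24$)
$\left(m{\left(66,43 \right)} + 1931\right) + t{\left(h{\left(1 \right)} \right)} = \left(24 + 1931\right) + 5 = 1955 + 5 = 1960$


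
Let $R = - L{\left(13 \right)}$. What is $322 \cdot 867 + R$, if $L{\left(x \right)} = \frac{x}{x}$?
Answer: $279173$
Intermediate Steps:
$L{\left(x \right)} = 1$
$R = -1$ ($R = \left(-1\right) 1 = -1$)
$322 \cdot 867 + R = 322 \cdot 867 - 1 = 279174 - 1 = 279173$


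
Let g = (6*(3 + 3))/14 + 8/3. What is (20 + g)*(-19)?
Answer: -10070/21 ≈ -479.52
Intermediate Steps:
g = 110/21 (g = (6*6)*(1/14) + 8*(⅓) = 36*(1/14) + 8/3 = 18/7 + 8/3 = 110/21 ≈ 5.2381)
(20 + g)*(-19) = (20 + 110/21)*(-19) = (530/21)*(-19) = -10070/21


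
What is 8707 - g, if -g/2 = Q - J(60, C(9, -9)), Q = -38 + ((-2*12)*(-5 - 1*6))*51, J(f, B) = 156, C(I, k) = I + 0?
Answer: 35247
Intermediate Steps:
C(I, k) = I
Q = 13426 (Q = -38 - 24*(-5 - 6)*51 = -38 - 24*(-11)*51 = -38 + 264*51 = -38 + 13464 = 13426)
g = -26540 (g = -2*(13426 - 1*156) = -2*(13426 - 156) = -2*13270 = -26540)
8707 - g = 8707 - 1*(-26540) = 8707 + 26540 = 35247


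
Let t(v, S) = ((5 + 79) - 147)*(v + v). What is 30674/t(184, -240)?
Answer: -2191/1656 ≈ -1.3231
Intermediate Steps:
t(v, S) = -126*v (t(v, S) = (84 - 147)*(2*v) = -126*v)
30674/t(184, -240) = 30674/((-126*184)) = 30674/(-23184) = 30674*(-1/23184) = -2191/1656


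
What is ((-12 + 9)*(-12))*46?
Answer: 1656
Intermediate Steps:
((-12 + 9)*(-12))*46 = -3*(-12)*46 = 36*46 = 1656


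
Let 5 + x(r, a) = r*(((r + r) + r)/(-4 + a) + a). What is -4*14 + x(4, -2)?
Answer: -77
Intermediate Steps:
x(r, a) = -5 + r*(a + 3*r/(-4 + a)) (x(r, a) = -5 + r*(((r + r) + r)/(-4 + a) + a) = -5 + r*((2*r + r)/(-4 + a) + a) = -5 + r*((3*r)/(-4 + a) + a) = -5 + r*(3*r/(-4 + a) + a) = -5 + r*(a + 3*r/(-4 + a)))
-4*14 + x(4, -2) = -4*14 + (20 - 5*(-2) + 3*4**2 + 4*(-2)**2 - 4*(-2)*4)/(-4 - 2) = -56 + (20 + 10 + 3*16 + 4*4 + 32)/(-6) = -56 - (20 + 10 + 48 + 16 + 32)/6 = -56 - 1/6*126 = -56 - 21 = -77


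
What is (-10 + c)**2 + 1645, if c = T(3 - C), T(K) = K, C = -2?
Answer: 1670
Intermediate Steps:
c = 5 (c = 3 - 1*(-2) = 3 + 2 = 5)
(-10 + c)**2 + 1645 = (-10 + 5)**2 + 1645 = (-5)**2 + 1645 = 25 + 1645 = 1670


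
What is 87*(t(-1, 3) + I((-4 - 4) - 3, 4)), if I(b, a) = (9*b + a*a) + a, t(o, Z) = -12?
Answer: -7917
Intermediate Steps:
I(b, a) = a + a**2 + 9*b (I(b, a) = (9*b + a**2) + a = (a**2 + 9*b) + a = a + a**2 + 9*b)
87*(t(-1, 3) + I((-4 - 4) - 3, 4)) = 87*(-12 + (4 + 4**2 + 9*((-4 - 4) - 3))) = 87*(-12 + (4 + 16 + 9*(-8 - 3))) = 87*(-12 + (4 + 16 + 9*(-11))) = 87*(-12 + (4 + 16 - 99)) = 87*(-12 - 79) = 87*(-91) = -7917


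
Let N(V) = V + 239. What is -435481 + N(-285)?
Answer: -435527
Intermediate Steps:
N(V) = 239 + V
-435481 + N(-285) = -435481 + (239 - 285) = -435481 - 46 = -435527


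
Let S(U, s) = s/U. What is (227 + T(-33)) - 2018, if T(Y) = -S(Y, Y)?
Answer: -1792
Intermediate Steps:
T(Y) = -1 (T(Y) = -Y/Y = -1*1 = -1)
(227 + T(-33)) - 2018 = (227 - 1) - 2018 = 226 - 2018 = -1792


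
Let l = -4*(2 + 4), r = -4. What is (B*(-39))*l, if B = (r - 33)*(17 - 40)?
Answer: 796536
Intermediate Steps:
l = -24 (l = -4*6 = -24)
B = 851 (B = (-4 - 33)*(17 - 40) = -37*(-23) = 851)
(B*(-39))*l = (851*(-39))*(-24) = -33189*(-24) = 796536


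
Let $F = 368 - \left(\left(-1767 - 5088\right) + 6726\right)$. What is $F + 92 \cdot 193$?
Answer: $18253$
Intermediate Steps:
$F = 497$ ($F = 368 - \left(-6855 + 6726\right) = 368 - -129 = 368 + 129 = 497$)
$F + 92 \cdot 193 = 497 + 92 \cdot 193 = 497 + 17756 = 18253$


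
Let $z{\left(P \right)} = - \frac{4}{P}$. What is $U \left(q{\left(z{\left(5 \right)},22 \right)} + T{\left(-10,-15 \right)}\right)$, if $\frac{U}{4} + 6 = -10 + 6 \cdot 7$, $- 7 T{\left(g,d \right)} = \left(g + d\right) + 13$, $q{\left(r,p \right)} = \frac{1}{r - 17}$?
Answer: $\frac{107432}{623} \approx 172.44$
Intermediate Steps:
$q{\left(r,p \right)} = \frac{1}{-17 + r}$
$T{\left(g,d \right)} = - \frac{13}{7} - \frac{d}{7} - \frac{g}{7}$ ($T{\left(g,d \right)} = - \frac{\left(g + d\right) + 13}{7} = - \frac{\left(d + g\right) + 13}{7} = - \frac{13 + d + g}{7} = - \frac{13}{7} - \frac{d}{7} - \frac{g}{7}$)
$U = 104$ ($U = -24 + 4 \left(-10 + 6 \cdot 7\right) = -24 + 4 \left(-10 + 42\right) = -24 + 4 \cdot 32 = -24 + 128 = 104$)
$U \left(q{\left(z{\left(5 \right)},22 \right)} + T{\left(-10,-15 \right)}\right) = 104 \left(\frac{1}{-17 - \frac{4}{5}} - - \frac{12}{7}\right) = 104 \left(\frac{1}{-17 - \frac{4}{5}} + \left(- \frac{13}{7} + \frac{15}{7} + \frac{10}{7}\right)\right) = 104 \left(\frac{1}{-17 - \frac{4}{5}} + \frac{12}{7}\right) = 104 \left(\frac{1}{- \frac{89}{5}} + \frac{12}{7}\right) = 104 \left(- \frac{5}{89} + \frac{12}{7}\right) = 104 \cdot \frac{1033}{623} = \frac{107432}{623}$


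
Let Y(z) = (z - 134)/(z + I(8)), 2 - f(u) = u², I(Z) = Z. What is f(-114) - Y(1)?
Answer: -116813/9 ≈ -12979.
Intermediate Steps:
f(u) = 2 - u²
Y(z) = (-134 + z)/(8 + z) (Y(z) = (z - 134)/(z + 8) = (-134 + z)/(8 + z))
f(-114) - Y(1) = (2 - 1*(-114)²) - (-134 + 1)/(8 + 1) = (2 - 1*12996) - (-133)/9 = (2 - 12996) - (-133)/9 = -12994 - 1*(-133/9) = -12994 + 133/9 = -116813/9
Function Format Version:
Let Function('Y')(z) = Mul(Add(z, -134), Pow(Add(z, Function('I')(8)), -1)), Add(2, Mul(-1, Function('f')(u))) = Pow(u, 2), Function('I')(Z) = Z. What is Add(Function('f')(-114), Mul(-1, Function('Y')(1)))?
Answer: Rational(-116813, 9) ≈ -12979.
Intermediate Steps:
Function('f')(u) = Add(2, Mul(-1, Pow(u, 2)))
Function('Y')(z) = Mul(Pow(Add(8, z), -1), Add(-134, z)) (Function('Y')(z) = Mul(Add(z, -134), Pow(Add(z, 8), -1)) = Mul(Add(-134, z), Pow(Add(8, z), -1)) = Mul(Pow(Add(8, z), -1), Add(-134, z)))
Add(Function('f')(-114), Mul(-1, Function('Y')(1))) = Add(Add(2, Mul(-1, Pow(-114, 2))), Mul(-1, Mul(Pow(Add(8, 1), -1), Add(-134, 1)))) = Add(Add(2, Mul(-1, 12996)), Mul(-1, Mul(Pow(9, -1), -133))) = Add(Add(2, -12996), Mul(-1, Mul(Rational(1, 9), -133))) = Add(-12994, Mul(-1, Rational(-133, 9))) = Add(-12994, Rational(133, 9)) = Rational(-116813, 9)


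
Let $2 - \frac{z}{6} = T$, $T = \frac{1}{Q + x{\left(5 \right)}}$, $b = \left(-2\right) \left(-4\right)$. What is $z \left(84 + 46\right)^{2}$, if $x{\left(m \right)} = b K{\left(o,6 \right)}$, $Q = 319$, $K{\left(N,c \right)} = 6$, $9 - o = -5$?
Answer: $\frac{74326200}{367} \approx 2.0252 \cdot 10^{5}$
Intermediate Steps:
$o = 14$ ($o = 9 - -5 = 9 + 5 = 14$)
$b = 8$
$x{\left(m \right)} = 48$ ($x{\left(m \right)} = 8 \cdot 6 = 48$)
$T = \frac{1}{367}$ ($T = \frac{1}{319 + 48} = \frac{1}{367} \approx 0.0027248$)
$z = \frac{4398}{367}$ ($z = 12 - \frac{6}{367} = \frac{4398}{367} \approx 11.984$)
$z \left(84 + 46\right)^{2} = \frac{4398 \left(84 + 46\right)^{2}}{367} = \frac{4398 \cdot 130^{2}}{367} = \frac{4398}{367} \cdot 16900 = \frac{74326200}{367}$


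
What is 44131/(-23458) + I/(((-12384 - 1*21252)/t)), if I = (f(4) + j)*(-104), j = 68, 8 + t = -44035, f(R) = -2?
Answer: -591091616161/65752774 ≈ -8989.6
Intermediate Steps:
t = -44043 (t = -8 - 44035 = -44043)
I = -6864 (I = (-2 + 68)*(-104) = 66*(-104) = -6864)
44131/(-23458) + I/(((-12384 - 1*21252)/t)) = 44131/(-23458) - 6864*(-44043/(-12384 - 1*21252)) = 44131*(-1/23458) - 6864*(-44043/(-12384 - 21252)) = -44131/23458 - 6864/((-33636*(-1/44043))) = -44131/23458 - 6864/11212/14681 = -44131/23458 - 6864*14681/11212 = -44131/23458 - 25192596/2803 = -591091616161/65752774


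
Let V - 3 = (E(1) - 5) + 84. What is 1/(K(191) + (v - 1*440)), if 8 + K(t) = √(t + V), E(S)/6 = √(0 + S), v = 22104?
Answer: 21656/468982057 - 3*√31/468982057 ≈ 4.6141e-5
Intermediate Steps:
E(S) = 6*√S (E(S) = 6*√(0 + S) = 6*√S)
V = 88 (V = 3 + ((6*√1 - 5) + 84) = 3 + ((6*1 - 5) + 84) = 3 + ((6 - 5) + 84) = 3 + (1 + 84) = 3 + 85 = 88)
K(t) = -8 + √(88 + t) (K(t) = -8 + √(t + 88) = -8 + √(88 + t))
1/(K(191) + (v - 1*440)) = 1/((-8 + √(88 + 191)) + (22104 - 1*440)) = 1/((-8 + √279) + (22104 - 440)) = 1/((-8 + 3*√31) + 21664) = 1/(21656 + 3*√31)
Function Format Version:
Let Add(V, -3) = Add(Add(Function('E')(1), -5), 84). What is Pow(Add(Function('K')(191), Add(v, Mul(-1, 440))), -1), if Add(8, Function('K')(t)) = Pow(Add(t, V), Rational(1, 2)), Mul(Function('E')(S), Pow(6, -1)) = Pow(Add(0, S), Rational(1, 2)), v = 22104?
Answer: Add(Rational(21656, 468982057), Mul(Rational(-3, 468982057), Pow(31, Rational(1, 2)))) ≈ 4.6141e-5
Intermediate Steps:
Function('E')(S) = Mul(6, Pow(S, Rational(1, 2))) (Function('E')(S) = Mul(6, Pow(Add(0, S), Rational(1, 2))) = Mul(6, Pow(S, Rational(1, 2))))
V = 88 (V = Add(3, Add(Add(Mul(6, Pow(1, Rational(1, 2))), -5), 84)) = Add(3, Add(Add(Mul(6, 1), -5), 84)) = Add(3, Add(Add(6, -5), 84)) = Add(3, Add(1, 84)) = Add(3, 85) = 88)
Function('K')(t) = Add(-8, Pow(Add(88, t), Rational(1, 2))) (Function('K')(t) = Add(-8, Pow(Add(t, 88), Rational(1, 2))) = Add(-8, Pow(Add(88, t), Rational(1, 2))))
Pow(Add(Function('K')(191), Add(v, Mul(-1, 440))), -1) = Pow(Add(Add(-8, Pow(Add(88, 191), Rational(1, 2))), Add(22104, Mul(-1, 440))), -1) = Pow(Add(Add(-8, Pow(279, Rational(1, 2))), Add(22104, -440)), -1) = Pow(Add(Add(-8, Mul(3, Pow(31, Rational(1, 2)))), 21664), -1) = Pow(Add(21656, Mul(3, Pow(31, Rational(1, 2)))), -1)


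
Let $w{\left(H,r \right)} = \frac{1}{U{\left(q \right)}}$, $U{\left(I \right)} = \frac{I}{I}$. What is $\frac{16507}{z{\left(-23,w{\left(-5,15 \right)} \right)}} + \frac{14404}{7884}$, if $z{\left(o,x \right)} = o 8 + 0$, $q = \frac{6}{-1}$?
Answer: $- \frac{31872713}{362664} \approx -87.885$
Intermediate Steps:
$q = -6$ ($q = 6 \left(-1\right) = -6$)
$U{\left(I \right)} = 1$
$w{\left(H,r \right)} = 1$ ($w{\left(H,r \right)} = 1^{-1} = 1$)
$z{\left(o,x \right)} = 8 o$ ($z{\left(o,x \right)} = 8 o + 0 = 8 o$)
$\frac{16507}{z{\left(-23,w{\left(-5,15 \right)} \right)}} + \frac{14404}{7884} = \frac{16507}{8 \left(-23\right)} + \frac{14404}{7884} = \frac{16507}{-184} + 14404 \cdot \frac{1}{7884} = 16507 \left(- \frac{1}{184}\right) + \frac{3601}{1971} = - \frac{16507}{184} + \frac{3601}{1971} = - \frac{31872713}{362664}$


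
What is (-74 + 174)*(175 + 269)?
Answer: 44400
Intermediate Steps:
(-74 + 174)*(175 + 269) = 100*444 = 44400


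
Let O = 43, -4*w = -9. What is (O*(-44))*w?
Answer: -4257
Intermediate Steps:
w = 9/4 (w = -1/4*(-9) = 9/4 ≈ 2.2500)
(O*(-44))*w = (43*(-44))*(9/4) = -1892*9/4 = -4257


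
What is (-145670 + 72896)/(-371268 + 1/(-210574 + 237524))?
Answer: 150866100/769667123 ≈ 0.19601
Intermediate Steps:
(-145670 + 72896)/(-371268 + 1/(-210574 + 237524)) = -72774/(-371268 + 1/26950) = -72774/(-10005672599/26950) = -72774*(-26950/10005672599) = 150866100/769667123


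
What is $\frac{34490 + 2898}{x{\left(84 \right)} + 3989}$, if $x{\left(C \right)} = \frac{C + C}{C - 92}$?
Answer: $\frac{9347}{992} \approx 9.4224$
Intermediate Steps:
$x{\left(C \right)} = \frac{2 C}{-92 + C}$
$\frac{34490 + 2898}{x{\left(84 \right)} + 3989} = \frac{34490 + 2898}{2 \cdot 84 \frac{1}{-92 + 84} + 3989} = \frac{37388}{2 \cdot 84 \frac{1}{-8} + 3989} = \frac{37388}{2 \cdot 84 \left(- \frac{1}{8}\right) + 3989} = \frac{37388}{-21 + 3989} = \frac{37388}{3968} = 37388 \cdot \frac{1}{3968} = \frac{9347}{992}$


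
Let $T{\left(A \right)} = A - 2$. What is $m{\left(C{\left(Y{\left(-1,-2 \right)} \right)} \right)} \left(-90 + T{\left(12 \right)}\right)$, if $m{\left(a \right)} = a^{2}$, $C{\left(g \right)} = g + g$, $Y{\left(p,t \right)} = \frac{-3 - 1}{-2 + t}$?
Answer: $-320$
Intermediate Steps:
$T{\left(A \right)} = -2 + A$ ($T{\left(A \right)} = A - 2 = -2 + A$)
$Y{\left(p,t \right)} = - \frac{4}{-2 + t}$
$C{\left(g \right)} = 2 g$
$m{\left(C{\left(Y{\left(-1,-2 \right)} \right)} \right)} \left(-90 + T{\left(12 \right)}\right) = \left(2 \left(- \frac{4}{-2 - 2}\right)\right)^{2} \left(-90 + \left(-2 + 12\right)\right) = \left(2 \left(- \frac{4}{-4}\right)\right)^{2} \left(-90 + 10\right) = \left(2 \left(\left(-4\right) \left(- \frac{1}{4}\right)\right)\right)^{2} \left(-80\right) = \left(2 \cdot 1\right)^{2} \left(-80\right) = 2^{2} \left(-80\right) = 4 \left(-80\right) = -320$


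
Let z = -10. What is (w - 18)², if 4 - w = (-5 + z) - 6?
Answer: 49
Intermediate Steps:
w = 25 (w = 4 - ((-5 - 10) - 6) = 4 - (-15 - 6) = 4 - 1*(-21) = 4 + 21 = 25)
(w - 18)² = (25 - 18)² = 7² = 49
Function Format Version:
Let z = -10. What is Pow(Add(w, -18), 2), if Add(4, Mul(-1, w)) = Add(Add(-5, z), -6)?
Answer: 49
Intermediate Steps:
w = 25 (w = Add(4, Mul(-1, Add(Add(-5, -10), -6))) = Add(4, Mul(-1, Add(-15, -6))) = Add(4, Mul(-1, -21)) = Add(4, 21) = 25)
Pow(Add(w, -18), 2) = Pow(Add(25, -18), 2) = Pow(7, 2) = 49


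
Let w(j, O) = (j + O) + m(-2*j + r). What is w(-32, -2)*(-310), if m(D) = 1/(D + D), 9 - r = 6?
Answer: 706025/67 ≈ 10538.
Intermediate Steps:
r = 3 (r = 9 - 1*6 = 9 - 6 = 3)
m(D) = 1/(2*D)
w(j, O) = O + j + 1/(2*(3 - 2*j)) (w(j, O) = (j + O) + 1/(2*(-2*j + 3)) = (O + j) + 1/(2*(3 - 2*j)) = O + j + 1/(2*(3 - 2*j)))
w(-32, -2)*(-310) = (-2 - 32 - 1/(2*(-3 + 2*(-32))))*(-310) = (-2 - 32 - 1/(2*(-3 - 64)))*(-310) = (-2 - 32 - ½/(-67))*(-310) = (-2 - 32 - ½*(-1/67))*(-310) = (-2 - 32 + 1/134)*(-310) = -4555/134*(-310) = 706025/67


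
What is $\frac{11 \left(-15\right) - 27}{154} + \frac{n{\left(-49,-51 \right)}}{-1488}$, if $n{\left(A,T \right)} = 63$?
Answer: $- \frac{49233}{38192} \approx -1.2891$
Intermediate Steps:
$\frac{11 \left(-15\right) - 27}{154} + \frac{n{\left(-49,-51 \right)}}{-1488} = \frac{11 \left(-15\right) - 27}{154} + \frac{63}{-1488} = \left(-165 - 27\right) \frac{1}{154} + 63 \left(- \frac{1}{1488}\right) = \left(-192\right) \frac{1}{154} - \frac{21}{496} = - \frac{96}{77} - \frac{21}{496} = - \frac{49233}{38192}$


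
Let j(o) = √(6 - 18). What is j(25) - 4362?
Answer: -4362 + 2*I*√3 ≈ -4362.0 + 3.4641*I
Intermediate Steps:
j(o) = 2*I*√3 (j(o) = √(-12) = 2*I*√3)
j(25) - 4362 = 2*I*√3 - 4362 = -4362 + 2*I*√3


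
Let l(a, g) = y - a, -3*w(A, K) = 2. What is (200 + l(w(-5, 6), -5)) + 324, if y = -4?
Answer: 1562/3 ≈ 520.67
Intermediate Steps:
w(A, K) = -⅔ (w(A, K) = -⅓*2 = -⅔)
l(a, g) = -4 - a
(200 + l(w(-5, 6), -5)) + 324 = (200 + (-4 - 1*(-⅔))) + 324 = (200 + (-4 + ⅔)) + 324 = (200 - 10/3) + 324 = 590/3 + 324 = 1562/3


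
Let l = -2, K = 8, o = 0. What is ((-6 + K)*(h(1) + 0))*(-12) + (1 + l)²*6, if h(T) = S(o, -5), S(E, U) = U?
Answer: 126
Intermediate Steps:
h(T) = -5
((-6 + K)*(h(1) + 0))*(-12) + (1 + l)²*6 = ((-6 + 8)*(-5 + 0))*(-12) + (1 - 2)²*6 = (2*(-5))*(-12) + (-1)²*6 = -10*(-12) + 1*6 = 120 + 6 = 126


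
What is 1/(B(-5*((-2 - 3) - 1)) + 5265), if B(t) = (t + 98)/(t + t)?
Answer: 15/79007 ≈ 0.00018986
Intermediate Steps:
B(t) = (98 + t)/(2*t) (B(t) = (98 + t)/((2*t)) = (98 + t)*(1/(2*t)) = (98 + t)/(2*t))
1/(B(-5*((-2 - 3) - 1)) + 5265) = 1/((98 - 5*((-2 - 3) - 1))/(2*((-5*((-2 - 3) - 1)))) + 5265) = 1/((98 - 5*(-5 - 1))/(2*((-5*(-5 - 1)))) + 5265) = 1/((98 - 5*(-6))/(2*((-5*(-6)))) + 5265) = 1/((½)*(98 + 30)/30 + 5265) = 1/((½)*(1/30)*128 + 5265) = 1/(32/15 + 5265) = 1/(79007/15) = 15/79007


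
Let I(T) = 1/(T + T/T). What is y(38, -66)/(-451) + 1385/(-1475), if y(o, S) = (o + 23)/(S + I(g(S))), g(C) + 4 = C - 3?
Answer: -592482391/632362885 ≈ -0.93693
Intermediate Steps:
g(C) = -7 + C (g(C) = -4 + (C - 3) = -4 + (-3 + C) = -7 + C)
I(T) = 1/(1 + T) (I(T) = 1/(T + 1) = 1/(1 + T))
y(o, S) = (23 + o)/(S + 1/(-6 + S)) (y(o, S) = (o + 23)/(S + 1/(1 + (-7 + S))) = (23 + o)/(S + 1/(-6 + S)))
y(38, -66)/(-451) + 1385/(-1475) = ((-6 - 66)*(23 + 38)/(1 - 66*(-6 - 66)))/(-451) + 1385/(-1475) = (-72*61/(1 - 66*(-72)))*(-1/451) + 1385*(-1/1475) = (-72*61/(1 + 4752))*(-1/451) - 277/295 = (-72*61/4753)*(-1/451) - 277/295 = ((1/4753)*(-72)*61)*(-1/451) - 277/295 = -4392/4753*(-1/451) - 277/295 = 4392/2143603 - 277/295 = -592482391/632362885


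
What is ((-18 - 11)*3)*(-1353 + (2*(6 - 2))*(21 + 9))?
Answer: 96831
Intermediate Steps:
((-18 - 11)*3)*(-1353 + (2*(6 - 2))*(21 + 9)) = (-29*3)*(-1353 + (2*4)*30) = -87*(-1353 + 8*30) = -87*(-1353 + 240) = -87*(-1113) = 96831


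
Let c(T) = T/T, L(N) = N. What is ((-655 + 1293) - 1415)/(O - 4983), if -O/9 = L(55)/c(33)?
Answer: 259/1826 ≈ 0.14184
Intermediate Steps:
c(T) = 1
O = -495 (O = -495/1 = -495 ≈ -495.00)
((-655 + 1293) - 1415)/(O - 4983) = ((-655 + 1293) - 1415)/(-495 - 4983) = (638 - 1415)/(-5478) = -777*(-1/5478) = 259/1826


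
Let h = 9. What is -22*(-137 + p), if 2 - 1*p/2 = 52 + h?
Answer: 5610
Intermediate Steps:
p = -118 (p = 4 - 2*(52 + 9) = 4 - 2*61 = 4 - 122 = -118)
-22*(-137 + p) = -22*(-137 - 118) = -22*(-255) = 5610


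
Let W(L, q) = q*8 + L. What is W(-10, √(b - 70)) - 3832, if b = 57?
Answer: -3842 + 8*I*√13 ≈ -3842.0 + 28.844*I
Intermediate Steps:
W(L, q) = L + 8*q (W(L, q) = 8*q + L = L + 8*q)
W(-10, √(b - 70)) - 3832 = (-10 + 8*√(57 - 70)) - 3832 = (-10 + 8*√(-13)) - 3832 = (-10 + 8*(I*√13)) - 3832 = (-10 + 8*I*√13) - 3832 = -3842 + 8*I*√13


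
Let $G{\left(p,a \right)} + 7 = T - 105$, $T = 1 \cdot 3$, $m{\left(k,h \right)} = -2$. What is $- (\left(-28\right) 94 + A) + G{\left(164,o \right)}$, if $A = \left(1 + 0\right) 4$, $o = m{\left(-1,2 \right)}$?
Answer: $2519$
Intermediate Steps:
$o = -2$
$T = 3$
$A = 4$ ($A = 1 \cdot 4 = 4$)
$G{\left(p,a \right)} = -109$ ($G{\left(p,a \right)} = -7 + \left(3 - 105\right) = -7 - 102 = -109$)
$- (\left(-28\right) 94 + A) + G{\left(164,o \right)} = - (\left(-28\right) 94 + 4) - 109 = - (-2632 + 4) - 109 = \left(-1\right) \left(-2628\right) - 109 = 2628 - 109 = 2519$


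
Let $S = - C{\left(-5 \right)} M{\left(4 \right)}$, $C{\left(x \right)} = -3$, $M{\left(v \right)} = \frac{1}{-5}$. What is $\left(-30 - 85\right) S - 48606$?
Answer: $-48537$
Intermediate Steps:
$M{\left(v \right)} = - \frac{1}{5}$
$S = - \frac{3}{5}$ ($S = - \frac{\left(-3\right) \left(-1\right)}{5} = \left(-1\right) \frac{3}{5} = - \frac{3}{5} \approx -0.6$)
$\left(-30 - 85\right) S - 48606 = \left(-30 - 85\right) \left(- \frac{3}{5}\right) - 48606 = \left(-115\right) \left(- \frac{3}{5}\right) - 48606 = 69 - 48606 = -48537$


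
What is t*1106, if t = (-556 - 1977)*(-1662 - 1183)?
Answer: 7970261810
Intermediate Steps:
t = 7206385 (t = -2533*(-2845) = 7206385)
t*1106 = 7206385*1106 = 7970261810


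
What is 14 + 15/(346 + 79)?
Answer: 1193/85 ≈ 14.035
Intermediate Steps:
14 + 15/(346 + 79) = 14 + 15/425 = 14 + 15*(1/425) = 14 + 3/85 = 1193/85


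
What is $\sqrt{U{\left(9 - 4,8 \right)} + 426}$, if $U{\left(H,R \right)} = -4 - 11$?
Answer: $\sqrt{411} \approx 20.273$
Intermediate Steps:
$U{\left(H,R \right)} = -15$ ($U{\left(H,R \right)} = -4 - 11 = -15$)
$\sqrt{U{\left(9 - 4,8 \right)} + 426} = \sqrt{-15 + 426} = \sqrt{411}$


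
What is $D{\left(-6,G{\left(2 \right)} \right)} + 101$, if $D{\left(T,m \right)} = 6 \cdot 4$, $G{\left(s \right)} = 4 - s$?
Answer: $125$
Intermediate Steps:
$D{\left(T,m \right)} = 24$
$D{\left(-6,G{\left(2 \right)} \right)} + 101 = 24 + 101 = 125$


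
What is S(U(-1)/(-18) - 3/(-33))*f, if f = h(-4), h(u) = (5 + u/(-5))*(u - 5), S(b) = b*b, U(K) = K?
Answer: -24389/21780 ≈ -1.1198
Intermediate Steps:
S(b) = b²
h(u) = (-5 + u)*(5 - u/5) (h(u) = (5 + u*(-⅕))*(-5 + u) = (5 - u/5)*(-5 + u) = (-5 + u)*(5 - u/5))
f = -261/5 (f = -25 + 6*(-4) - ⅕*(-4)² = -25 - 24 - ⅕*16 = -25 - 24 - 16/5 = -261/5 ≈ -52.200)
S(U(-1)/(-18) - 3/(-33))*f = (-1/(-18) - 3/(-33))²*(-261/5) = (-1*(-1/18) - 3*(-1/33))²*(-261/5) = (1/18 + 1/11)²*(-261/5) = (29/198)²*(-261/5) = (841/39204)*(-261/5) = -24389/21780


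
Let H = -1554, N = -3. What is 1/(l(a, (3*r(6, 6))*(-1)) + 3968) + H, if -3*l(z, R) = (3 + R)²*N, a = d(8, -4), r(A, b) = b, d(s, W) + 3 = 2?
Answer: -6515921/4193 ≈ -1554.0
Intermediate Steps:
d(s, W) = -1 (d(s, W) = -3 + 2 = -1)
a = -1
l(z, R) = (3 + R)² (l(z, R) = -(3 + R)²*(-3)/3 = -(-1)*(3 + R)² = (3 + R)²)
1/(l(a, (3*r(6, 6))*(-1)) + 3968) + H = 1/((3 + (3*6)*(-1))² + 3968) - 1554 = 1/((3 + 18*(-1))² + 3968) - 1554 = 1/((3 - 18)² + 3968) - 1554 = 1/((-15)² + 3968) - 1554 = 1/(225 + 3968) - 1554 = 1/4193 - 1554 = -6515921/4193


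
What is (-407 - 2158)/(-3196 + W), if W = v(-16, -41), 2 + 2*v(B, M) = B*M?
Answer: 135/151 ≈ 0.89404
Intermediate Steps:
v(B, M) = -1 + B*M/2 (v(B, M) = -1 + (B*M)/2 = -1 + B*M/2)
W = 327 (W = -1 + (½)*(-16)*(-41) = -1 + 328 = 327)
(-407 - 2158)/(-3196 + W) = (-407 - 2158)/(-3196 + 327) = -2565/(-2869) = -2565*(-1/2869) = 135/151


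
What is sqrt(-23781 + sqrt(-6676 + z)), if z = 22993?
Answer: sqrt(-23781 + 21*sqrt(37)) ≈ 153.8*I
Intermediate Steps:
sqrt(-23781 + sqrt(-6676 + z)) = sqrt(-23781 + sqrt(-6676 + 22993)) = sqrt(-23781 + sqrt(16317)) = sqrt(-23781 + 21*sqrt(37))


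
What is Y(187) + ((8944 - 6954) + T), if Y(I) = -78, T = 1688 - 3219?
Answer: 381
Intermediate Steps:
T = -1531
Y(187) + ((8944 - 6954) + T) = -78 + ((8944 - 6954) - 1531) = -78 + (1990 - 1531) = -78 + 459 = 381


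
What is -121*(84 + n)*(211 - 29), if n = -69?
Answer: -330330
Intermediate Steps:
-121*(84 + n)*(211 - 29) = -121*(84 - 69)*(211 - 29) = -1815*182 = -121*2730 = -330330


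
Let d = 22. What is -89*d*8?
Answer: -15664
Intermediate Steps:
-89*d*8 = -89*22*8 = -1958*8 = -15664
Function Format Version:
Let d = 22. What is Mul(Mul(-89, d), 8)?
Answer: -15664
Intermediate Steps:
Mul(Mul(-89, d), 8) = Mul(Mul(-89, 22), 8) = Mul(-1958, 8) = -15664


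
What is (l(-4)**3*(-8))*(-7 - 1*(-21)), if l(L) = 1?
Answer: -112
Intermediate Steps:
(l(-4)**3*(-8))*(-7 - 1*(-21)) = (1**3*(-8))*(-7 - 1*(-21)) = (1*(-8))*(-7 + 21) = -8*14 = -112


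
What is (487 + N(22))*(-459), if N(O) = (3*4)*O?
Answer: -344709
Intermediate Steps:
N(O) = 12*O
(487 + N(22))*(-459) = (487 + 12*22)*(-459) = (487 + 264)*(-459) = 751*(-459) = -344709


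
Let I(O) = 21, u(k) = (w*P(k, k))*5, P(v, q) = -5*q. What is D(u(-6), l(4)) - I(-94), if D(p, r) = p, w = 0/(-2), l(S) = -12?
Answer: -21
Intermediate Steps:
w = 0 (w = 0*(-½) = 0)
u(k) = 0 (u(k) = (0*(-5*k))*5 = 0*5 = 0)
D(u(-6), l(4)) - I(-94) = 0 - 1*21 = 0 - 21 = -21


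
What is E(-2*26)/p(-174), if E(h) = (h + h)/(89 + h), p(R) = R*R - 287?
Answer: -104/1109593 ≈ -9.3728e-5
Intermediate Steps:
p(R) = -287 + R**2 (p(R) = R**2 - 287 = -287 + R**2)
E(h) = 2*h/(89 + h) (E(h) = (2*h)/(89 + h) = 2*h/(89 + h))
E(-2*26)/p(-174) = (2*(-2*26)/(89 - 2*26))/(-287 + (-174)**2) = (2*(-52)/(89 - 52))/(-287 + 30276) = (2*(-52)/37)/29989 = (2*(-52)*(1/37))*(1/29989) = -104/37*1/29989 = -104/1109593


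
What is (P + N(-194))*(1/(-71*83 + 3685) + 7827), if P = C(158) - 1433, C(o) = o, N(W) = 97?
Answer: -10179106835/1104 ≈ -9.2202e+6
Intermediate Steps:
P = -1275 (P = 158 - 1433 = -1275)
(P + N(-194))*(1/(-71*83 + 3685) + 7827) = (-1275 + 97)*(1/(-71*83 + 3685) + 7827) = -1178*(1/(-5893 + 3685) + 7827) = -1178*(1/(-2208) + 7827) = -1178*(-1/2208 + 7827) = -1178*17282015/2208 = -10179106835/1104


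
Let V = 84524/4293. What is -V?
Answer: -84524/4293 ≈ -19.689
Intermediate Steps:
V = 84524/4293 (V = 84524*(1/4293) = 84524/4293 ≈ 19.689)
-V = -1*84524/4293 = -84524/4293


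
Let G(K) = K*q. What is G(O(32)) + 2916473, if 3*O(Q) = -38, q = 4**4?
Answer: 8739691/3 ≈ 2.9132e+6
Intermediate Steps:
q = 256
O(Q) = -38/3 (O(Q) = (1/3)*(-38) = -38/3)
G(K) = 256*K (G(K) = K*256 = 256*K)
G(O(32)) + 2916473 = 256*(-38/3) + 2916473 = -9728/3 + 2916473 = 8739691/3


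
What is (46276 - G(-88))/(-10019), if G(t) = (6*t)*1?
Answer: -46804/10019 ≈ -4.6715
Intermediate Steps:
G(t) = 6*t
(46276 - G(-88))/(-10019) = (46276 - 6*(-88))/(-10019) = (46276 - 1*(-528))*(-1/10019) = (46276 + 528)*(-1/10019) = 46804*(-1/10019) = -46804/10019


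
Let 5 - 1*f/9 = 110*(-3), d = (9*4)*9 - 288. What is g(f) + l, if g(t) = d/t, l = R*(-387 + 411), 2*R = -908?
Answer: -3650156/335 ≈ -10896.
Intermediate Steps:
R = -454 (R = (1/2)*(-908) = -454)
d = 36 (d = 36*9 - 288 = 324 - 288 = 36)
l = -10896 (l = -454*(-387 + 411) = -454*24 = -10896)
f = 3015 (f = 45 - 990*(-3) = 45 - 9*(-330) = 45 + 2970 = 3015)
g(t) = 36/t
g(f) + l = 36/3015 - 10896 = 36*(1/3015) - 10896 = 4/335 - 10896 = -3650156/335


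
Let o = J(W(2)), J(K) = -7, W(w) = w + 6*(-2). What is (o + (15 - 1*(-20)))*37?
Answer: 1036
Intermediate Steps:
W(w) = -12 + w (W(w) = w - 12 = -12 + w)
o = -7
(o + (15 - 1*(-20)))*37 = (-7 + (15 - 1*(-20)))*37 = (-7 + (15 + 20))*37 = (-7 + 35)*37 = 28*37 = 1036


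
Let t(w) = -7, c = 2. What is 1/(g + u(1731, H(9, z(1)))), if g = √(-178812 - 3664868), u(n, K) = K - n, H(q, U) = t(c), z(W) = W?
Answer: -869/3432162 - I*√240230/1716081 ≈ -0.00025319 - 0.00028561*I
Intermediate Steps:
H(q, U) = -7
g = 4*I*√240230 (g = √(-3843680) = 4*I*√240230 ≈ 1960.5*I)
1/(g + u(1731, H(9, z(1)))) = 1/(4*I*√240230 + (-7 - 1*1731)) = 1/(4*I*√240230 + (-7 - 1731)) = 1/(4*I*√240230 - 1738) = 1/(-1738 + 4*I*√240230)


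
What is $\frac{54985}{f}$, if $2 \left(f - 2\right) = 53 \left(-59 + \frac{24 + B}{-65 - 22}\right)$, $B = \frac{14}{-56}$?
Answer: $- \frac{5467080}{155977} \approx -35.051$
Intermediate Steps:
$B = - \frac{1}{4}$ ($B = 14 \left(- \frac{1}{56}\right) = - \frac{1}{4} \approx -0.25$)
$f = - \frac{1091839}{696}$ ($f = 2 + \frac{53 \left(-59 + \frac{24 - \frac{1}{4}}{-65 - 22}\right)}{2} = 2 + \frac{53 \left(-59 + \frac{95}{4 \left(-87\right)}\right)}{2} = 2 + \frac{53 \left(-59 + \frac{95}{4} \left(- \frac{1}{87}\right)\right)}{2} = 2 + \frac{53 \left(-59 - \frac{95}{348}\right)}{2} = 2 + \frac{53 \left(- \frac{20627}{348}\right)}{2} = 2 + \frac{1}{2} \left(- \frac{1093231}{348}\right) = 2 - \frac{1093231}{696} = - \frac{1091839}{696} \approx -1568.7$)
$\frac{54985}{f} = \frac{54985}{- \frac{1091839}{696}} = 54985 \left(- \frac{696}{1091839}\right) = - \frac{5467080}{155977}$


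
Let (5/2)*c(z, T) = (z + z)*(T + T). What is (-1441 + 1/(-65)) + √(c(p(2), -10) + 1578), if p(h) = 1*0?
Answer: -93666/65 + √1578 ≈ -1401.3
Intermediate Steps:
p(h) = 0
c(z, T) = 8*T*z/5 (c(z, T) = 2*((z + z)*(T + T))/5 = 2*((2*z)*(2*T))/5 = 2*(4*T*z)/5 = 8*T*z/5)
(-1441 + 1/(-65)) + √(c(p(2), -10) + 1578) = (-1441 + 1/(-65)) + √((8/5)*(-10)*0 + 1578) = (-1441 - 1/65) + √(0 + 1578) = -93666/65 + √1578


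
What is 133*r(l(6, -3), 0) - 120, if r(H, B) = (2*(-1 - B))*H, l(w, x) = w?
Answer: -1716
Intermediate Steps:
r(H, B) = H*(-2 - 2*B) (r(H, B) = (-2 - 2*B)*H = H*(-2 - 2*B))
133*r(l(6, -3), 0) - 120 = 133*(-2*6*(1 + 0)) - 120 = 133*(-2*6*1) - 120 = 133*(-12) - 120 = -1596 - 120 = -1716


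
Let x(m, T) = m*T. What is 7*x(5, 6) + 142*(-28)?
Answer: -3766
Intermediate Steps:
x(m, T) = T*m
7*x(5, 6) + 142*(-28) = 7*(6*5) + 142*(-28) = 7*30 - 3976 = 210 - 3976 = -3766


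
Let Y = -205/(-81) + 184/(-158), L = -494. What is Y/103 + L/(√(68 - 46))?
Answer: 8743/659097 - 247*√22/11 ≈ -105.31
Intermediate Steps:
Y = 8743/6399 (Y = -205*(-1/81) + 184*(-1/158) = 205/81 - 92/79 = 8743/6399 ≈ 1.3663)
Y/103 + L/(√(68 - 46)) = (8743/6399)/103 - 494/√(68 - 46) = (8743/6399)*(1/103) - 494*√22/22 = 8743/659097 - 247*√22/11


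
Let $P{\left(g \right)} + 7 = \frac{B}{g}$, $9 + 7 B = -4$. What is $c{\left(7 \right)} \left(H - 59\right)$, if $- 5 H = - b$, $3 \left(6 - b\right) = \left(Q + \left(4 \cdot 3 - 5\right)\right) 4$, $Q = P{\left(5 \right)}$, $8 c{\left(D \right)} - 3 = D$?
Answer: $- \frac{30293}{420} \approx -72.126$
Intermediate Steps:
$B = - \frac{13}{7}$ ($B = - \frac{9}{7} + \frac{1}{7} \left(-4\right) = - \frac{9}{7} - \frac{4}{7} = - \frac{13}{7} \approx -1.8571$)
$P{\left(g \right)} = -7 - \frac{13}{7 g}$
$c{\left(D \right)} = \frac{3}{8} + \frac{D}{8}$
$Q = - \frac{258}{35}$ ($Q = -7 - \frac{13}{7 \cdot 5} = -7 - \frac{13}{35} = - \frac{258}{35} \approx -7.3714$)
$b = \frac{682}{105}$ ($b = 6 - \frac{\left(- \frac{258}{35} + \left(4 \cdot 3 - 5\right)\right) 4}{3} = 6 - \frac{\left(- \frac{258}{35} + \left(12 - 5\right)\right) 4}{3} = 6 - \frac{\left(- \frac{258}{35} + 7\right) 4}{3} = 6 - \frac{\left(- \frac{13}{35}\right) 4}{3} = 6 - - \frac{52}{105} = 6 + \frac{52}{105} = \frac{682}{105} \approx 6.4952$)
$H = \frac{682}{525}$ ($H = - \frac{\left(-1\right) \frac{682}{105}}{5} = \left(- \frac{1}{5}\right) \left(- \frac{682}{105}\right) = \frac{682}{525} \approx 1.299$)
$c{\left(7 \right)} \left(H - 59\right) = \left(\frac{3}{8} + \frac{1}{8} \cdot 7\right) \left(\frac{682}{525} - 59\right) = \left(\frac{3}{8} + \frac{7}{8}\right) \left(- \frac{30293}{525}\right) = \frac{5}{4} \left(- \frac{30293}{525}\right) = - \frac{30293}{420}$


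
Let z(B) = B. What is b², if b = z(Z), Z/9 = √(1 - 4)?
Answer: -243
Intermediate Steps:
Z = 9*I*√3 (Z = 9*√(1 - 4) = 9*√(-3) = 9*(I*√3) = 9*I*√3 ≈ 15.588*I)
b = 9*I*√3 ≈ 15.588*I
b² = (9*I*√3)² = -243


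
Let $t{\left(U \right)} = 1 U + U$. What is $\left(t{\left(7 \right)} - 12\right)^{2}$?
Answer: $4$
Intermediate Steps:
$t{\left(U \right)} = 2 U$ ($t{\left(U \right)} = U + U = 2 U$)
$\left(t{\left(7 \right)} - 12\right)^{2} = \left(2 \cdot 7 - 12\right)^{2} = \left(14 - 12\right)^{2} = 2^{2} = 4$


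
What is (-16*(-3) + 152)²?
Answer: 40000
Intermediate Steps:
(-16*(-3) + 152)² = (48 + 152)² = 200² = 40000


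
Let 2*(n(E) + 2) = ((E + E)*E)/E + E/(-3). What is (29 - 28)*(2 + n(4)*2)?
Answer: 14/3 ≈ 4.6667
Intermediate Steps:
n(E) = -2 + 5*E/6 (n(E) = -2 + (((E + E)*E)/E + E/(-3))/2 = -2 + (((2*E)*E)/E + E*(-⅓))/2 = -2 + ((2*E²)/E - E/3)/2 = -2 + (2*E - E/3)/2 = -2 + (5*E/3)/2 = -2 + 5*E/6)
(29 - 28)*(2 + n(4)*2) = (29 - 28)*(2 + (-2 + (⅚)*4)*2) = 1*(2 + (-2 + 10/3)*2) = 1*(2 + (4/3)*2) = 1*(2 + 8/3) = 1*(14/3) = 14/3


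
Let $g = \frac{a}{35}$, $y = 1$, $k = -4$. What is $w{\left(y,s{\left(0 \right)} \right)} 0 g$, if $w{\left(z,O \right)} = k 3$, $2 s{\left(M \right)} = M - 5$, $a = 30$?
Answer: $0$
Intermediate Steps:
$s{\left(M \right)} = - \frac{5}{2} + \frac{M}{2}$ ($s{\left(M \right)} = \frac{M - 5}{2} = \frac{-5 + M}{2} = - \frac{5}{2} + \frac{M}{2}$)
$w{\left(z,O \right)} = -12$ ($w{\left(z,O \right)} = \left(-4\right) 3 = -12$)
$g = \frac{6}{7}$ ($g = \frac{30}{35} = 30 \cdot \frac{1}{35} = \frac{6}{7} \approx 0.85714$)
$w{\left(y,s{\left(0 \right)} \right)} 0 g = \left(-12\right) 0 \cdot \frac{6}{7} = 0 \cdot \frac{6}{7} = 0$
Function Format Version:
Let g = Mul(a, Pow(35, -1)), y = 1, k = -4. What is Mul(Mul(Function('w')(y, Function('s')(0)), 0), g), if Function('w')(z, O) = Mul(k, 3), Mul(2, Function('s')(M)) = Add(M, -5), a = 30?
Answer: 0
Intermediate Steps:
Function('s')(M) = Add(Rational(-5, 2), Mul(Rational(1, 2), M)) (Function('s')(M) = Mul(Rational(1, 2), Add(M, -5)) = Mul(Rational(1, 2), Add(-5, M)) = Add(Rational(-5, 2), Mul(Rational(1, 2), M)))
Function('w')(z, O) = -12 (Function('w')(z, O) = Mul(-4, 3) = -12)
g = Rational(6, 7) (g = Mul(30, Pow(35, -1)) = Mul(30, Rational(1, 35)) = Rational(6, 7) ≈ 0.85714)
Mul(Mul(Function('w')(y, Function('s')(0)), 0), g) = Mul(Mul(-12, 0), Rational(6, 7)) = Mul(0, Rational(6, 7)) = 0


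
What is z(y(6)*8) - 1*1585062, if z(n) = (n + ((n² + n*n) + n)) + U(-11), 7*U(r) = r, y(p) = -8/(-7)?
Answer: -77659027/49 ≈ -1.5849e+6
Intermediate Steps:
y(p) = 8/7 (y(p) = -8*(-⅐) = 8/7)
U(r) = r/7
z(n) = -11/7 + 2*n + 2*n² (z(n) = (n + ((n² + n*n) + n)) + (⅐)*(-11) = (n + ((n² + n²) + n)) - 11/7 = (n + (2*n² + n)) - 11/7 = (n + (n + 2*n²)) - 11/7 = (2*n + 2*n²) - 11/7 = -11/7 + 2*n + 2*n²)
z(y(6)*8) - 1*1585062 = (-11/7 + 2*((8/7)*8) + 2*((8/7)*8)²) - 1*1585062 = (-11/7 + 2*(64/7) + 2*(64/7)²) - 1585062 = (-11/7 + 128/7 + 2*(4096/49)) - 1585062 = (-11/7 + 128/7 + 8192/49) - 1585062 = 9011/49 - 1585062 = -77659027/49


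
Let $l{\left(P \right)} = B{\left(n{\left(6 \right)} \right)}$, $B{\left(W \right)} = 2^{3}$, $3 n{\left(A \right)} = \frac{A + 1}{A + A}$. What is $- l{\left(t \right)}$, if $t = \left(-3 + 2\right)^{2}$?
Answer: $-8$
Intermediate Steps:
$n{\left(A \right)} = \frac{1 + A}{6 A}$ ($n{\left(A \right)} = \frac{\left(A + 1\right) \frac{1}{A + A}}{3} = \frac{\left(1 + A\right) \frac{1}{2 A}}{3} = \frac{\frac{1}{2} \frac{1}{A} \left(1 + A\right)}{3} = \frac{1 + A}{6 A}$)
$B{\left(W \right)} = 8$
$t = 1$ ($t = \left(-1\right)^{2} = 1$)
$l{\left(P \right)} = 8$
$- l{\left(t \right)} = \left(-1\right) 8 = -8$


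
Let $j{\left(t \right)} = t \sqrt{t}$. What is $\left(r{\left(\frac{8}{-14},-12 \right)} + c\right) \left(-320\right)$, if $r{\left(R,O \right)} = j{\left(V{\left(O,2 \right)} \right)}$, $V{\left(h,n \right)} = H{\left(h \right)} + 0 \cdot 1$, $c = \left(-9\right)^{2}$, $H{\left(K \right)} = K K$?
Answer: $-578880$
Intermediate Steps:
$H{\left(K \right)} = K^{2}$
$c = 81$
$V{\left(h,n \right)} = h^{2}$ ($V{\left(h,n \right)} = h^{2} + 0 \cdot 1 = h^{2} + 0 = h^{2}$)
$j{\left(t \right)} = t^{\frac{3}{2}}$
$r{\left(R,O \right)} = \left(O^{2}\right)^{\frac{3}{2}}$
$\left(r{\left(\frac{8}{-14},-12 \right)} + c\right) \left(-320\right) = \left(\left(\left(-12\right)^{2}\right)^{\frac{3}{2}} + 81\right) \left(-320\right) = \left(144^{\frac{3}{2}} + 81\right) \left(-320\right) = \left(1728 + 81\right) \left(-320\right) = 1809 \left(-320\right) = -578880$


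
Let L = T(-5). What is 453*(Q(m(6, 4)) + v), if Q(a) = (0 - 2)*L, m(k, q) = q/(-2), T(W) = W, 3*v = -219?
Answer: -28539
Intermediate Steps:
v = -73 (v = (1/3)*(-219) = -73)
m(k, q) = -q/2 (m(k, q) = q*(-1/2) = -q/2)
L = -5
Q(a) = 10 (Q(a) = (0 - 2)*(-5) = -2*(-5) = 10)
453*(Q(m(6, 4)) + v) = 453*(10 - 73) = 453*(-63) = -28539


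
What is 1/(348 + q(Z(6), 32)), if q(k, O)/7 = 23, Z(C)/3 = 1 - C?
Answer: 1/509 ≈ 0.0019646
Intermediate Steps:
Z(C) = 3 - 3*C (Z(C) = 3*(1 - C) = 3 - 3*C)
q(k, O) = 161 (q(k, O) = 7*23 = 161)
1/(348 + q(Z(6), 32)) = 1/(348 + 161) = 1/509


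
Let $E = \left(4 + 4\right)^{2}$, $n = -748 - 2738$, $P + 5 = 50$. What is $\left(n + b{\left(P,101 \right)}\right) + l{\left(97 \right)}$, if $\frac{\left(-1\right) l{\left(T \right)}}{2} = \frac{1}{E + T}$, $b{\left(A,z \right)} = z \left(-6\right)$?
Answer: $- \frac{658814}{161} \approx -4092.0$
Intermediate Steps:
$P = 45$ ($P = -5 + 50 = 45$)
$b{\left(A,z \right)} = - 6 z$
$n = -3486$ ($n = -748 - 2738 = -3486$)
$E = 64$ ($E = 8^{2} = 64$)
$l{\left(T \right)} = - \frac{2}{64 + T}$
$\left(n + b{\left(P,101 \right)}\right) + l{\left(97 \right)} = \left(-3486 - 606\right) - \frac{2}{64 + 97} = \left(-3486 - 606\right) - \frac{2}{161} = -4092 - \frac{2}{161} = - \frac{658814}{161}$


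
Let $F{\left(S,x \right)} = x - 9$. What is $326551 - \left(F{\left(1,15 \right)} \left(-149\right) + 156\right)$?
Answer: $327289$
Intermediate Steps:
$F{\left(S,x \right)} = -9 + x$
$326551 - \left(F{\left(1,15 \right)} \left(-149\right) + 156\right) = 326551 - \left(\left(-9 + 15\right) \left(-149\right) + 156\right) = 326551 - \left(6 \left(-149\right) + 156\right) = 326551 - \left(-894 + 156\right) = 326551 - -738 = 326551 + 738 = 327289$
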